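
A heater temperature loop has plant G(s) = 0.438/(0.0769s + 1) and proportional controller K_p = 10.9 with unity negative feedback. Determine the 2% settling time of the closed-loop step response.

T_s ≈ 0.0533 s

Closed loop: T(s) = K_p·G/(1+K_p·G) = 4.774/(0.0769s + 1 + 4.774), with pole at s = −(1 + 4.774)/0.0769 = −75.09.
τ = 1/75.09 = 0.01332 s, so 2% settling time ≈ 4τ = 0.0533 s.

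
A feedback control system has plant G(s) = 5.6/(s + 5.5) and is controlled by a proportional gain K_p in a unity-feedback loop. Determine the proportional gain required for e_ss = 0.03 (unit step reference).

K_p = 31.8

Steady-state error for a unit step on this type-0 loop is 1/(1 + K_p·G(0)).
G(0) = 1.018. Require 1/(1 + K_p·1.018) = 0.03, so 1 + 1.018·K_p = 33.33.
K_p = (33.33 − 1)/1.018 = 31.8.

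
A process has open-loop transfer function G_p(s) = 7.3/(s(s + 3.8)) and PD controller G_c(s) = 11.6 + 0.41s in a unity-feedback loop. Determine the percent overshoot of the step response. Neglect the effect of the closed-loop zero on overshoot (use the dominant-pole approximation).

Forward path: (11.6 + 0.41s)·7.3/(s(s+3.8)). The closed-loop characteristic equation is s² + (3.8 + 7.3·0.41)s + 7.3·11.6 = 0.
That is s² + 6.793s + 84.68 = 0, so ω_n = 9.202 rad/s and ζ = 6.793/(2·9.202) = 0.3691.
%OS = 100·exp(−πζ/√(1−ζ²)) = 28.7%.

28.7%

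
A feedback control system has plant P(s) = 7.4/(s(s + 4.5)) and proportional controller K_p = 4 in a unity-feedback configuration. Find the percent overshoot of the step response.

24%

Closed-loop characteristic equation: s² + 4.5s + 29.6 = 0, so ω_n = 5.441 rad/s and ζ = 4.5/(2·5.441) = 0.4136.
%OS = 100·exp(−πζ/√(1−ζ²)) = 100·exp(−π·0.4136/√0.829) = 24%.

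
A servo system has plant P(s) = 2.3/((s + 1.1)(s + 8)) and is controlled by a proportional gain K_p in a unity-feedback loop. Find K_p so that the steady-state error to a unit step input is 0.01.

K_p = 379

Steady-state error for a unit step on this type-0 loop is 1/(1 + K_p·P(0)).
P(0) = 0.2614. Require 1/(1 + K_p·0.2614) = 0.01, so 1 + 0.2614·K_p = 100.
K_p = (100 − 1)/0.2614 = 379.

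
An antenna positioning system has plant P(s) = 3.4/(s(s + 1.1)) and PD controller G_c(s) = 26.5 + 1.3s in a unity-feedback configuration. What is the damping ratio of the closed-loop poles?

Forward path: (26.5 + 1.3s)·3.4/(s(s+1.1)). The closed-loop characteristic equation is s² + (1.1 + 3.4·1.3)s + 3.4·26.5 = 0.
That is s² + 5.52s + 90.1 = 0, so ω_n = 9.492 rad/s and ζ = 5.52/(2·9.492) = 0.2908.

ζ = 0.291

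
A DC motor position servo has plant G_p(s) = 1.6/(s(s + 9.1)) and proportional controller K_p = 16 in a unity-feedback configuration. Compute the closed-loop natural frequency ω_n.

With unity feedback the closed-loop characteristic equation is s² + 9.1s + 16·1.6 = s² + 9.1s + 25.6 = 0.
Matching s² + 2ζω_n s + ω_n²: ω_n = √25.6 = 5.06 rad/s and 2ζω_n = 9.1, so ζ = 9.1/(2·5.06) = 0.899.

ω_n = 5.06 rad/s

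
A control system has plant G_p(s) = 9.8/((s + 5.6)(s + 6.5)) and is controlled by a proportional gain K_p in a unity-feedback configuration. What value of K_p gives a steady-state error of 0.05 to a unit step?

K_p = 70.6

For a type-0 loop with proportional control, e_ss = 1/(1 + K_p·G_p(0)).
G_p(0) = 0.2692. Require 1/(1 + K_p·0.2692) = 0.05, so 1 + 0.2692·K_p = 20.
K_p = (20 − 1)/0.2692 = 70.6.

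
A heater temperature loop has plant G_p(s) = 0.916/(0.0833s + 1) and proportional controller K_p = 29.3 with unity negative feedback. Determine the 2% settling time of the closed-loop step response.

Closed loop: T(s) = K_p·G_p/(1+K_p·G_p) = 26.84/(0.0833s + 1 + 26.84), with pole at s = −(1 + 26.84)/0.0833 = −334.2.
τ = 1/334.2 = 0.002992 s, so 2% settling time ≈ 4τ = 0.012 s.

T_s ≈ 0.012 s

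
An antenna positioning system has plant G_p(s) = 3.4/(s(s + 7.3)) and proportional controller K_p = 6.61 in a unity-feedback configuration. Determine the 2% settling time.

T_s ≈ 1.1 s

The closed-loop denominator s² + 7.3s + 22.47 gives ω_n = √22.47 = 4.741 and ζ = 7.3/(2ω_n) = 0.7699.
2% settling time T_s ≈ 4/(ζω_n) = 4/3.65 = 1.1 s.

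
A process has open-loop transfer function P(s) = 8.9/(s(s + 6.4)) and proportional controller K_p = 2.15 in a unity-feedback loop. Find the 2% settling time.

T_s ≈ 1.25 s

The closed-loop denominator s² + 6.4s + 19.14 gives ω_n = √19.14 = 4.374 and ζ = 6.4/(2ω_n) = 0.7315.
2% settling time T_s ≈ 4/(ζω_n) = 4/3.2 = 1.25 s.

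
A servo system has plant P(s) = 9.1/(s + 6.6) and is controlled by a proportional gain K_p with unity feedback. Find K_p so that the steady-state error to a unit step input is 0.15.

K_p = 4.11

The loop is type 0, so e_ss(step) = 1/(1 + K_pos) with K_pos = K_p·P(0).
P(0) = 1.379. Require 1/(1 + K_p·1.379) = 0.15, so 1 + 1.379·K_p = 6.667.
K_p = (6.667 − 1)/1.379 = 4.11.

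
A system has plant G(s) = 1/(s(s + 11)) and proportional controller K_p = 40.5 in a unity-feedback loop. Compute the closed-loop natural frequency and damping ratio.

The closed-loop denominator is s(s+11) + 40.5·1 = s² + 11s + 40.5.
So ω_n² = 40.5 ⇒ ω_n = 6.364 rad/s, and ζ = 11/(2ω_n) = 0.864.

ω_n = 6.36 rad/s, ζ = 0.864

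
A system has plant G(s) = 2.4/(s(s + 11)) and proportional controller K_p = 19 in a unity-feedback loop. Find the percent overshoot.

From 1 + K_pG(s) = 0: s² + 11s + 45.6 = 0 ⇒ ω_n = 6.753, ζ = 0.8145.
%OS = 100·exp(−πζ/√(1−ζ²)) = 100·exp(−π·0.8145/√0.3366) = 1.22%.

1.22%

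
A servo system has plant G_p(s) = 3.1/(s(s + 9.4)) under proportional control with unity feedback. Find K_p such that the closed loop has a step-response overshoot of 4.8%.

K_p = 14.8

From %OS = 100·exp(−πζ/√(1−ζ²)) = 4.8%, ζ = −ln(0.048)/√(π²+ln²(0.048)) = 0.695.
Characteristic equation s² + 9.4s + 3.1K_p = 0 gives ζ = 9.4/(2√(3.1K_p)).
Setting ζ = 0.695: √(3.1K_p) = 9.4/(2·0.695) = 6.763, so K_p = 45.73/3.1 = 14.8.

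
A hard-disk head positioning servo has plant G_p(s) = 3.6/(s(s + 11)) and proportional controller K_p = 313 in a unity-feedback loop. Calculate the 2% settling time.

T_s ≈ 0.727 s

From 1 + K_pG_p(s) = 0: s² + 11s + 1127 = 0 ⇒ ω_n = 33.57, ζ = 0.1638.
2% settling time T_s ≈ 4/(ζω_n) = 4/5.5 = 0.727 s.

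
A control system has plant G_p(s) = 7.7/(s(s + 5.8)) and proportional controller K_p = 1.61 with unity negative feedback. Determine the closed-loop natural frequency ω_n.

With unity feedback the closed-loop characteristic equation is s² + 5.8s + 1.61·7.7 = s² + 5.8s + 12.4 = 0.
Matching s² + 2ζω_n s + ω_n²: ω_n = √12.4 = 3.521 rad/s and 2ζω_n = 5.8, so ζ = 5.8/(2·3.521) = 0.824.

ω_n = 3.52 rad/s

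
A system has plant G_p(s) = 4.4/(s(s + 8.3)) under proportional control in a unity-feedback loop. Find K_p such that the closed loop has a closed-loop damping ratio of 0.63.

K_p = 9.86

Closed-loop characteristic equation: s² + 8.3s + K_p·4.4 = 0.
So ω_n = √(4.4K_p) and 2ζω_n = 8.3, giving ζ = 8.3/(2√(4.4K_p)).
Setting ζ = 0.63: √(4.4K_p) = 8.3/(2·0.63) = 6.587, so K_p = 43.39/4.4 = 9.86.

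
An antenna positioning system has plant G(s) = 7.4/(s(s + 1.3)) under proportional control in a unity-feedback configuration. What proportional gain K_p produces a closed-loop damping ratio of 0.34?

Closed-loop characteristic equation: s² + 1.3s + K_p·7.4 = 0.
So ω_n = √(7.4K_p) and 2ζω_n = 1.3, giving ζ = 1.3/(2√(7.4K_p)).
Setting ζ = 0.34: √(7.4K_p) = 1.3/(2·0.34) = 1.912, so K_p = 3.655/7.4 = 0.494.

K_p = 0.494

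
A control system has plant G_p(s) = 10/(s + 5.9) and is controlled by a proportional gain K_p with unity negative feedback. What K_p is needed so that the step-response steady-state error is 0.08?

The loop is type 0, so e_ss(step) = 1/(1 + K_pos) with K_pos = K_p·G_p(0).
G_p(0) = 1.695. Require 1/(1 + K_p·1.695) = 0.08, so 1 + 1.695·K_p = 12.5.
K_p = (12.5 − 1)/1.695 = 6.79.

K_p = 6.79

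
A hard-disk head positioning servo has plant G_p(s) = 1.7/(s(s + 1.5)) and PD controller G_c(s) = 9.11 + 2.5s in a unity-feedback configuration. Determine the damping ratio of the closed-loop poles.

ζ = 0.731

Forward path: (9.11 + 2.5s)·1.7/(s(s+1.5)). The closed-loop characteristic equation is s² + (1.5 + 1.7·2.5)s + 1.7·9.11 = 0.
That is s² + 5.75s + 15.49 = 0, so ω_n = 3.935 rad/s and ζ = 5.75/(2·3.935) = 0.7306.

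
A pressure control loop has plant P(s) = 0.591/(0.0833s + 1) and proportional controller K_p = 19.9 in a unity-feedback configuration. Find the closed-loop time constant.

Closed loop: T(s) = K_p·P/(1+K_p·P) = 11.76/(0.0833s + 1 + 11.76), with pole at s = −(1 + 11.76)/0.0833 = −153.2.
Closed-loop time constant τ = 1/153.2 = 0.00653 s.

τ = 0.00653 s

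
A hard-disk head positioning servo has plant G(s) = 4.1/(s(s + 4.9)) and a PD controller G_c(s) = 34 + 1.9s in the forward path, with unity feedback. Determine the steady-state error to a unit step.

0

The open loop G_c(s)G(s) has a pole at the origin (type 1), so the static position error constant is infinite and e_ss = 1/(1+∞) = 0.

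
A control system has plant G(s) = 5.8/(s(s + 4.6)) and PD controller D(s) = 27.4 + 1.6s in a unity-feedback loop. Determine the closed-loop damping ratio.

Forward path: (27.4 + 1.6s)·5.8/(s(s+4.6)). The closed-loop characteristic equation is s² + (4.6 + 5.8·1.6)s + 5.8·27.4 = 0.
That is s² + 13.88s + 158.9 = 0, so ω_n = 12.61 rad/s and ζ = 13.88/(2·12.61) = 0.5505.

ζ = 0.551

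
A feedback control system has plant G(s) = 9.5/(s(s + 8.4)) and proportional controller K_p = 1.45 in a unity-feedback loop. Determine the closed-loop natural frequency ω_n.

ω_n = 3.71 rad/s

1 + K_p·G(s) = 0 gives s² + 8.4s + 13.78 = 0.
Matching s² + 2ζω_n s + ω_n²: ω_n = √13.78 = 3.711 rad/s and 2ζω_n = 8.4, so ζ = 8.4/(2·3.711) = 1.13.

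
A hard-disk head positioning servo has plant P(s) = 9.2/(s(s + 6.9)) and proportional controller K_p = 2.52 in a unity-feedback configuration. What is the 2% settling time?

Closed-loop characteristic equation: s² + 6.9s + 23.18 = 0, so ω_n = 4.815 rad/s and ζ = 6.9/(2·4.815) = 0.7165.
2% settling time T_s ≈ 4/(ζω_n) = 4/3.45 = 1.16 s.

T_s ≈ 1.16 s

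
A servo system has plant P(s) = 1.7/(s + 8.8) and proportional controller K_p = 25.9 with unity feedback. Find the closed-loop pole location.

Closed-loop transfer function: T(s) = K_p·P(s)/(1 + K_p·P(s)) = 44.03/(s + 8.8 + 44.03) = 44.03/(s + 52.83).
The closed-loop pole is at s = −52.83.

s = -52.83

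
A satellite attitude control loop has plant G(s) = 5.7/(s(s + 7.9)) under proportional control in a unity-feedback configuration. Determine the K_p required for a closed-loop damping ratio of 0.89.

K_p = 3.46

Closed-loop characteristic equation: s² + 7.9s + K_p·5.7 = 0.
So ω_n = √(5.7K_p) and 2ζω_n = 7.9, giving ζ = 7.9/(2√(5.7K_p)).
Setting ζ = 0.89: √(5.7K_p) = 7.9/(2·0.89) = 4.438, so K_p = 19.7/5.7 = 3.46.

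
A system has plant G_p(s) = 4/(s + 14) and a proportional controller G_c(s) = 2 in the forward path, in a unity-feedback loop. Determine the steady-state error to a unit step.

The loop is type 0. Static position error constant K_pos = G_c(0)·G_p(0) = 2·0.2857 = 0.5714.
Steady-state error to a unit step: e_ss = 1/(1+K_pos) = 1/1.571 = 0.636.

0.636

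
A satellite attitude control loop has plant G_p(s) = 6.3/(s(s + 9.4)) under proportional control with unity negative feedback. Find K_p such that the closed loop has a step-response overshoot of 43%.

From %OS = 100·exp(−πζ/√(1−ζ²)) = 43%, ζ = −ln(0.43)/√(π²+ln²(0.43)) = 0.2594.
Characteristic equation s² + 9.4s + 6.3K_p = 0 gives ζ = 9.4/(2√(6.3K_p)).
Setting ζ = 0.2594: √(6.3K_p) = 9.4/(2·0.2594) = 18.12, so K_p = 328.2/6.3 = 52.1.

K_p = 52.1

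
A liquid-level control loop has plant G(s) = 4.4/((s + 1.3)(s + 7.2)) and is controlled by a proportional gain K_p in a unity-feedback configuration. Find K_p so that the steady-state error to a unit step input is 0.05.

The loop is type 0, so e_ss(step) = 1/(1 + K_pos) with K_pos = K_p·G(0).
G(0) = 0.4701. Require 1/(1 + K_p·0.4701) = 0.05, so 1 + 0.4701·K_p = 20.
K_p = (20 − 1)/0.4701 = 40.4.

K_p = 40.4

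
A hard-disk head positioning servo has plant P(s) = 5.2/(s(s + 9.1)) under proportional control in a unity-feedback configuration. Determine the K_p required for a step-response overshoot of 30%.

From %OS = 100·exp(−πζ/√(1−ζ²)) = 30%, ζ = −ln(0.3)/√(π²+ln²(0.3)) = 0.3579.
Characteristic equation s² + 9.1s + 5.2K_p = 0 gives ζ = 9.1/(2√(5.2K_p)).
Setting ζ = 0.3579: √(5.2K_p) = 9.1/(2·0.3579) = 12.71, so K_p = 161.7/5.2 = 31.1.

K_p = 31.1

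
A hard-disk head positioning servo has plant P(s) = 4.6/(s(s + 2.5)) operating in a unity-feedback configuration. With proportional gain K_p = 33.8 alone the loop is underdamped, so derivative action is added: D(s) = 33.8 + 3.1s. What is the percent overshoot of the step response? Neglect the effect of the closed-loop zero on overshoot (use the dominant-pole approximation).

Forward path: (33.8 + 3.1s)·4.6/(s(s+2.5)). The closed-loop characteristic equation is s² + (2.5 + 4.6·3.1)s + 4.6·33.8 = 0.
That is s² + 16.76s + 155.5 = 0, so ω_n = 12.47 rad/s and ζ = 16.76/(2·12.47) = 0.6721.
%OS = 100·exp(−πζ/√(1−ζ²)) = 5.78%.

5.78%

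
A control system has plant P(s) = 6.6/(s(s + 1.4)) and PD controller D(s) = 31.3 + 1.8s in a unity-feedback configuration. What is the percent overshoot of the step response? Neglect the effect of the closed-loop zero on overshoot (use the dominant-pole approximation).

Forward path: (31.3 + 1.8s)·6.6/(s(s+1.4)). The closed-loop characteristic equation is s² + (1.4 + 6.6·1.8)s + 6.6·31.3 = 0.
That is s² + 13.28s + 206.6 = 0, so ω_n = 14.37 rad/s and ζ = 13.28/(2·14.37) = 0.462.
%OS = 100·exp(−πζ/√(1−ζ²)) = 19.5%.

19.5%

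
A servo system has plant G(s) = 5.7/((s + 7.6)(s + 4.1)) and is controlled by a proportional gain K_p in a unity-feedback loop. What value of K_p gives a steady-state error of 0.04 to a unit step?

Steady-state error for a unit step on this type-0 loop is 1/(1 + K_p·G(0)).
G(0) = 0.1829. Require 1/(1 + K_p·0.1829) = 0.04, so 1 + 0.1829·K_p = 25.
K_p = (25 − 1)/0.1829 = 131.

K_p = 131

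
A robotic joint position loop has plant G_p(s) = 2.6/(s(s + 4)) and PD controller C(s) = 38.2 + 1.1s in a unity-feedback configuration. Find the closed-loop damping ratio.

Forward path: (38.2 + 1.1s)·2.6/(s(s+4)). The closed-loop characteristic equation is s² + (4 + 2.6·1.1)s + 2.6·38.2 = 0.
That is s² + 6.86s + 99.32 = 0, so ω_n = 9.966 rad/s and ζ = 6.86/(2·9.966) = 0.3442.

ζ = 0.344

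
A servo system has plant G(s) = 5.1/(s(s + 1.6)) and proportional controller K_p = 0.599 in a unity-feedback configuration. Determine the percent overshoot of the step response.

19.8%

Closed-loop characteristic equation: s² + 1.6s + 3.055 = 0, so ω_n = 1.748 rad/s and ζ = 1.6/(2·1.748) = 0.4577.
%OS = 100·exp(−πζ/√(1−ζ²)) = 100·exp(−π·0.4577/√0.7905) = 19.8%.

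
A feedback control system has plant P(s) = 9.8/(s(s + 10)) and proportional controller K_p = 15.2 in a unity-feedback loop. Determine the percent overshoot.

From 1 + K_pP(s) = 0: s² + 10s + 149 = 0 ⇒ ω_n = 12.2, ζ = 0.4097.
%OS = 100·exp(−πζ/√(1−ζ²)) = 100·exp(−π·0.4097/√0.8322) = 24.4%.

24.4%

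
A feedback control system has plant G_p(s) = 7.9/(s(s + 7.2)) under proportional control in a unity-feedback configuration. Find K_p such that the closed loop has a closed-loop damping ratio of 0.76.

Closed-loop characteristic equation: s² + 7.2s + K_p·7.9 = 0.
So ω_n = √(7.9K_p) and 2ζω_n = 7.2, giving ζ = 7.2/(2√(7.9K_p)).
Setting ζ = 0.76: √(7.9K_p) = 7.2/(2·0.76) = 4.737, so K_p = 22.44/7.9 = 2.84.

K_p = 2.84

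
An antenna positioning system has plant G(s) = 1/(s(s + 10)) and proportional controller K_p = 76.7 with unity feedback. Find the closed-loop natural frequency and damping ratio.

ω_n = 8.76 rad/s, ζ = 0.571

1 + K_p·G(s) = 0 gives s² + 10s + 76.7 = 0.
So ω_n² = 76.7 ⇒ ω_n = 8.758 rad/s, and ζ = 10/(2ω_n) = 0.571.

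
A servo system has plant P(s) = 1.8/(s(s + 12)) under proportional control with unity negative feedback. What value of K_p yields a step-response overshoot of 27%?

From %OS = 100·exp(−πζ/√(1−ζ²)) = 27%, ζ = −ln(0.27)/√(π²+ln²(0.27)) = 0.3847.
Characteristic equation s² + 12s + 1.8K_p = 0 gives ζ = 12/(2√(1.8K_p)).
Setting ζ = 0.3847: √(1.8K_p) = 12/(2·0.3847) = 15.6, so K_p = 243.3/1.8 = 135.

K_p = 135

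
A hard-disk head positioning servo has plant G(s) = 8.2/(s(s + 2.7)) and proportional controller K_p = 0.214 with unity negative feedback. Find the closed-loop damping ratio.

ζ = 1.02

The closed-loop denominator is s(s+2.7) + 0.214·8.2 = s² + 2.7s + 1.755.
So ω_n² = 1.755 ⇒ ω_n = 1.325 rad/s, and ζ = 2.7/(2ω_n) = 1.02.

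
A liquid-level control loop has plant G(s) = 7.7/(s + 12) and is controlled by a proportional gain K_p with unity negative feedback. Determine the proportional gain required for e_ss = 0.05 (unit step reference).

Steady-state error for a unit step on this type-0 loop is 1/(1 + K_p·G(0)).
G(0) = 0.6417. Require 1/(1 + K_p·0.6417) = 0.05, so 1 + 0.6417·K_p = 20.
K_p = (20 − 1)/0.6417 = 29.6.

K_p = 29.6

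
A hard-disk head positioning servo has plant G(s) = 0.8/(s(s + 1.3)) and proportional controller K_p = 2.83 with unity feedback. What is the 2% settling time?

T_s ≈ 6.15 s

From 1 + K_pG(s) = 0: s² + 1.3s + 2.264 = 0 ⇒ ω_n = 1.505, ζ = 0.432.
2% settling time T_s ≈ 4/(ζω_n) = 4/0.65 = 6.15 s.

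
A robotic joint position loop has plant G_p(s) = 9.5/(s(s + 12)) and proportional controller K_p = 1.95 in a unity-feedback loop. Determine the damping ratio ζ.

ζ = 1.39

The closed-loop denominator is s(s+12) + 1.95·9.5 = s² + 12s + 18.52.
So ω_n² = 18.52 ⇒ ω_n = 4.304 rad/s, and ζ = 12/(2ω_n) = 1.39.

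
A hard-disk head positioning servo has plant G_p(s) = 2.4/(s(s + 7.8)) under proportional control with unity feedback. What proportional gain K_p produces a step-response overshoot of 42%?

K_p = 89.5

From %OS = 100·exp(−πζ/√(1−ζ²)) = 42%, ζ = −ln(0.42)/√(π²+ln²(0.42)) = 0.2662.
Characteristic equation s² + 7.8s + 2.4K_p = 0 gives ζ = 7.8/(2√(2.4K_p)).
Setting ζ = 0.2662: √(2.4K_p) = 7.8/(2·0.2662) = 14.65, so K_p = 214.7/2.4 = 89.5.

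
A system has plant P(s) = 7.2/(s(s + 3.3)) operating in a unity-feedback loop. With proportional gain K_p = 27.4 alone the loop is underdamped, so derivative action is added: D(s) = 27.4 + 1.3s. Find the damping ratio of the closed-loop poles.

Forward path: (27.4 + 1.3s)·7.2/(s(s+3.3)). The closed-loop characteristic equation is s² + (3.3 + 7.2·1.3)s + 7.2·27.4 = 0.
That is s² + 12.66s + 197.3 = 0, so ω_n = 14.05 rad/s and ζ = 12.66/(2·14.05) = 0.4507.

ζ = 0.451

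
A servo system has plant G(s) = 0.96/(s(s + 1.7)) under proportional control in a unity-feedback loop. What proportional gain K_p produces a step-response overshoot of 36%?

From %OS = 100·exp(−πζ/√(1−ζ²)) = 36%, ζ = −ln(0.36)/√(π²+ln²(0.36)) = 0.3093.
Characteristic equation s² + 1.7s + 0.96K_p = 0 gives ζ = 1.7/(2√(0.96K_p)).
Setting ζ = 0.3093: √(0.96K_p) = 1.7/(2·0.3093) = 2.749, so K_p = 7.554/0.96 = 7.87.

K_p = 7.87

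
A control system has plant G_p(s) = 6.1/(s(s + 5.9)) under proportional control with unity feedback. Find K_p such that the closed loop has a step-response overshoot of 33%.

From %OS = 100·exp(−πζ/√(1−ζ²)) = 33%, ζ = −ln(0.33)/√(π²+ln²(0.33)) = 0.3328.
Characteristic equation s² + 5.9s + 6.1K_p = 0 gives ζ = 5.9/(2√(6.1K_p)).
Setting ζ = 0.3328: √(6.1K_p) = 5.9/(2·0.3328) = 8.865, so K_p = 78.58/6.1 = 12.9.

K_p = 12.9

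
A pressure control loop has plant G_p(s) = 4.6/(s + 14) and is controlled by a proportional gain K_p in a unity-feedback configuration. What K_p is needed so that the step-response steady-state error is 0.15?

K_p = 17.2

Steady-state error for a unit step on this type-0 loop is 1/(1 + K_p·G_p(0)).
G_p(0) = 0.3286. Require 1/(1 + K_p·0.3286) = 0.15, so 1 + 0.3286·K_p = 6.667.
K_p = (6.667 − 1)/0.3286 = 17.2.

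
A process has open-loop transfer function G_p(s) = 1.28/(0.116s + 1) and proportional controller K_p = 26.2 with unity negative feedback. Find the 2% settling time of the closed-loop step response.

T_s ≈ 0.0134 s

Closed loop: T(s) = K_p·G_p/(1+K_p·G_p) = 33.54/(0.116s + 1 + 33.54), with pole at s = −(1 + 33.54)/0.116 = −297.7.
τ = 1/297.7 = 0.003359 s, so 2% settling time ≈ 4τ = 0.0134 s.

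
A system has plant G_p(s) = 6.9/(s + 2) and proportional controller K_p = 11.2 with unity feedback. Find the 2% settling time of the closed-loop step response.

Closed-loop transfer function: T(s) = K_p·G_p(s)/(1 + K_p·G_p(s)) = 77.28/(s + 2 + 77.28) = 77.28/(s + 79.28).
Time constant τ = 1/79.28 = 0.01261 s, so the 2% settling time is about 4τ = 0.0505 s.

T_s ≈ 0.0505 s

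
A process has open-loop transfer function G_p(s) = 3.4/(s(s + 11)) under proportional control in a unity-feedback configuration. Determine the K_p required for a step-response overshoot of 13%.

From %OS = 100·exp(−πζ/√(1−ζ²)) = 13%, ζ = −ln(0.13)/√(π²+ln²(0.13)) = 0.5446.
Characteristic equation s² + 11s + 3.4K_p = 0 gives ζ = 11/(2√(3.4K_p)).
Setting ζ = 0.5446: √(3.4K_p) = 11/(2·0.5446) = 10.1, so K_p = 102/3.4 = 30.

K_p = 30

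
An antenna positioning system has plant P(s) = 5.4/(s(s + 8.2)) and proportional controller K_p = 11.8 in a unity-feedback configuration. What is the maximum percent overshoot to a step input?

15.2%

Closed-loop characteristic equation: s² + 8.2s + 63.72 = 0, so ω_n = 7.982 rad/s and ζ = 8.2/(2·7.982) = 0.5136.
%OS = 100·exp(−πζ/√(1−ζ²)) = 100·exp(−π·0.5136/√0.7362) = 15.2%.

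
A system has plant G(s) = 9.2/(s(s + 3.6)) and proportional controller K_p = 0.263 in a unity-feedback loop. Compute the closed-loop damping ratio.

The closed-loop denominator is s(s+3.6) + 0.263·9.2 = s² + 3.6s + 2.42.
So ω_n² = 2.42 ⇒ ω_n = 1.556 rad/s, and ζ = 3.6/(2ω_n) = 1.16.

ζ = 1.16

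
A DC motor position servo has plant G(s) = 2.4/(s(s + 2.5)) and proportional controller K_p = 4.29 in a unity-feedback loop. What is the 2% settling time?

Closed-loop characteristic equation: s² + 2.5s + 10.3 = 0, so ω_n = 3.209 rad/s and ζ = 2.5/(2·3.209) = 0.3896.
2% settling time T_s ≈ 4/(ζω_n) = 4/1.25 = 3.2 s.

T_s ≈ 3.2 s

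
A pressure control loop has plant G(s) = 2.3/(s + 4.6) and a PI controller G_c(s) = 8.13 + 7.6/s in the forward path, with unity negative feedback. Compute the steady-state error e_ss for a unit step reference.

0

The open loop G_c(s)G(s) has a pole at the origin (type 1), so the static position error constant is infinite and e_ss = 1/(1+∞) = 0.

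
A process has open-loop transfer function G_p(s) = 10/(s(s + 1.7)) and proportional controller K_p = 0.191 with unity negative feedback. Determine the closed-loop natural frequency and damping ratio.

ω_n = 1.38 rad/s, ζ = 0.615

With unity feedback the closed-loop characteristic equation is s² + 1.7s + 0.191·10 = s² + 1.7s + 1.91 = 0.
So ω_n² = 1.91 ⇒ ω_n = 1.382 rad/s, and ζ = 1.7/(2ω_n) = 0.615.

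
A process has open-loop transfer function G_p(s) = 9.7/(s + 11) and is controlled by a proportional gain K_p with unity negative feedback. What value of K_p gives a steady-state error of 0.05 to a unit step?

For a type-0 loop with proportional control, e_ss = 1/(1 + K_p·G_p(0)).
G_p(0) = 0.8818. Require 1/(1 + K_p·0.8818) = 0.05, so 1 + 0.8818·K_p = 20.
K_p = (20 − 1)/0.8818 = 21.5.

K_p = 21.5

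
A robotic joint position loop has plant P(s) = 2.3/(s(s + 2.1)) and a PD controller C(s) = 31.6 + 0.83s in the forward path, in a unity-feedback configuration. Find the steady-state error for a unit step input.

The open loop C(s)P(s) has a pole at the origin (type 1), so the static position error constant is infinite and e_ss = 1/(1+∞) = 0.

0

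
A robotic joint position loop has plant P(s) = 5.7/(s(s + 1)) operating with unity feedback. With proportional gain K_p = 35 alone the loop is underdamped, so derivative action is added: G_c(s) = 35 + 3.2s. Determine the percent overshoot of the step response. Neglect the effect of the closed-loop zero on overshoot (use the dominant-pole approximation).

5.38%

Forward path: (35 + 3.2s)·5.7/(s(s+1)). The closed-loop characteristic equation is s² + (1 + 5.7·3.2)s + 5.7·35 = 0.
That is s² + 19.24s + 199.5 = 0, so ω_n = 14.12 rad/s and ζ = 19.24/(2·14.12) = 0.6811.
%OS = 100·exp(−πζ/√(1−ζ²)) = 5.38%.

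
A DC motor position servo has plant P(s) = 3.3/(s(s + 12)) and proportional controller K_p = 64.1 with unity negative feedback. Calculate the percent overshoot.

The closed-loop denominator s² + 12s + 211.5 gives ω_n = √211.5 = 14.54 and ζ = 12/(2ω_n) = 0.4125.
%OS = 100·exp(−πζ/√(1−ζ²)) = 100·exp(−π·0.4125/√0.8298) = 24.1%.

24.1%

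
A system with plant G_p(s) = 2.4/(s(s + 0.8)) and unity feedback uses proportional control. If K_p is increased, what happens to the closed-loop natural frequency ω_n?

ω_n = √(2.4·K_p), which grows with K_p.

increase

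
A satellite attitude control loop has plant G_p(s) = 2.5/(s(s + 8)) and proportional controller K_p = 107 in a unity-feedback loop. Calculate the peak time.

The closed-loop denominator s² + 8s + 267.5 gives ω_n = √267.5 = 16.36 and ζ = 8/(2ω_n) = 0.2446.
Damped frequency ω_d = ω_n√(1−ζ²) = 15.86 rad/s, so peak time T_p = π/ω_d = 0.198 s.

T_p = 0.198 s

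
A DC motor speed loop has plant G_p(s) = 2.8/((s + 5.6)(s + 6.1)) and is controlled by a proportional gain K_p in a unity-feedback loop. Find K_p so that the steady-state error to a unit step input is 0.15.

K_p = 69.1

The loop is type 0, so e_ss(step) = 1/(1 + K_pos) with K_pos = K_p·G_p(0).
G_p(0) = 0.08197. Require 1/(1 + K_p·0.08197) = 0.15, so 1 + 0.08197·K_p = 6.667.
K_p = (6.667 − 1)/0.08197 = 69.1.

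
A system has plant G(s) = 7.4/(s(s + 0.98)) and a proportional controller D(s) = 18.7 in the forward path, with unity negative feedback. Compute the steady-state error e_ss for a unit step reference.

The open loop D(s)G(s) has a pole at the origin (type 1), so the static position error constant is infinite and e_ss = 1/(1+∞) = 0.

0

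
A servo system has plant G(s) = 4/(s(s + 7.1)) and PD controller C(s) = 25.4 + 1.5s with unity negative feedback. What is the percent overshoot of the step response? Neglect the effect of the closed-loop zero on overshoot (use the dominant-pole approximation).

6.82%

Forward path: (25.4 + 1.5s)·4/(s(s+7.1)). The closed-loop characteristic equation is s² + (7.1 + 4·1.5)s + 4·25.4 = 0.
That is s² + 13.1s + 101.6 = 0, so ω_n = 10.08 rad/s and ζ = 13.1/(2·10.08) = 0.6498.
%OS = 100·exp(−πζ/√(1−ζ²)) = 6.82%.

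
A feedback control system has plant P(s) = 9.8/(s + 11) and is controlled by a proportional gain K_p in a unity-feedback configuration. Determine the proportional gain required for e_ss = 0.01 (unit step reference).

K_p = 111

The loop is type 0, so e_ss(step) = 1/(1 + K_pos) with K_pos = K_p·P(0).
P(0) = 0.8909. Require 1/(1 + K_p·0.8909) = 0.01, so 1 + 0.8909·K_p = 100.
K_p = (100 − 1)/0.8909 = 111.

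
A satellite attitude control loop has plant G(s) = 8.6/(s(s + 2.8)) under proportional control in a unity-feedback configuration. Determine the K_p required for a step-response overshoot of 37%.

From %OS = 100·exp(−πζ/√(1−ζ²)) = 37%, ζ = −ln(0.37)/√(π²+ln²(0.37)) = 0.3017.
Characteristic equation s² + 2.8s + 8.6K_p = 0 gives ζ = 2.8/(2√(8.6K_p)).
Setting ζ = 0.3017: √(8.6K_p) = 2.8/(2·0.3017) = 4.64, so K_p = 21.53/8.6 = 2.5.

K_p = 2.5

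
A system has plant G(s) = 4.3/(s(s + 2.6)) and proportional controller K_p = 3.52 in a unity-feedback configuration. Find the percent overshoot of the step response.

32.8%

Closed-loop characteristic equation: s² + 2.6s + 15.14 = 0, so ω_n = 3.891 rad/s and ζ = 2.6/(2·3.891) = 0.3341.
%OS = 100·exp(−πζ/√(1−ζ²)) = 100·exp(−π·0.3341/√0.8883) = 32.8%.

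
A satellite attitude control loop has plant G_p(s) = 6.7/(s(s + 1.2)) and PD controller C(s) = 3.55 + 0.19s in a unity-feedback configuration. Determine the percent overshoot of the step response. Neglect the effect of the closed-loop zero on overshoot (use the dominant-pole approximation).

Forward path: (3.55 + 0.19s)·6.7/(s(s+1.2)). The closed-loop characteristic equation is s² + (1.2 + 6.7·0.19)s + 6.7·3.55 = 0.
That is s² + 2.473s + 23.79 = 0, so ω_n = 4.877 rad/s and ζ = 2.473/(2·4.877) = 0.2535.
%OS = 100·exp(−πζ/√(1−ζ²)) = 43.9%.

43.9%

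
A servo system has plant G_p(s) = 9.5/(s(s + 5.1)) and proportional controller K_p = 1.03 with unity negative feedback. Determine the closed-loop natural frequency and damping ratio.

ω_n = 3.13 rad/s, ζ = 0.815

The closed-loop denominator is s(s+5.1) + 1.03·9.5 = s² + 5.1s + 9.785.
Matching s² + 2ζω_n s + ω_n²: ω_n = √9.785 = 3.128 rad/s and 2ζω_n = 5.1, so ζ = 5.1/(2·3.128) = 0.815.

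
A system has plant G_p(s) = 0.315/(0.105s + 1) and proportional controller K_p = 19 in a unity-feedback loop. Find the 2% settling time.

Closed loop: T(s) = K_p·G_p/(1+K_p·G_p) = 5.985/(0.105s + 1 + 5.985), with pole at s = −(1 + 5.985)/0.105 = −66.52.
τ = 1/66.52 = 0.01503 s, so 2% settling time ≈ 4τ = 0.0601 s.

T_s ≈ 0.0601 s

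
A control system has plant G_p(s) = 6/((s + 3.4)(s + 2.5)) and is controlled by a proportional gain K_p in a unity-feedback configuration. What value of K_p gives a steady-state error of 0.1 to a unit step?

The loop is type 0, so e_ss(step) = 1/(1 + K_pos) with K_pos = K_p·G_p(0).
G_p(0) = 0.7059. Require 1/(1 + K_p·0.7059) = 0.1, so 1 + 0.7059·K_p = 10.
K_p = (10 − 1)/0.7059 = 12.8.

K_p = 12.8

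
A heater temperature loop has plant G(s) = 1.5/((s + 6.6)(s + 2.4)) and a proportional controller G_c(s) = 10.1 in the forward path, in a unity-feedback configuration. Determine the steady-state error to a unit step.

0.511

The loop is type 0. Static position error constant K_pos = G_c(0)·G(0) = 10.1·0.0947 = 0.9564.
Steady-state error to a unit step: e_ss = 1/(1+K_pos) = 1/1.956 = 0.511.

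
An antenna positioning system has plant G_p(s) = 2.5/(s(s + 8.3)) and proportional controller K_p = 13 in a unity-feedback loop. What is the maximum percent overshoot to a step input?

From 1 + K_pG_p(s) = 0: s² + 8.3s + 32.5 = 0 ⇒ ω_n = 5.701, ζ = 0.728.
%OS = 100·exp(−πζ/√(1−ζ²)) = 100·exp(−π·0.728/√0.4701) = 3.56%.

3.56%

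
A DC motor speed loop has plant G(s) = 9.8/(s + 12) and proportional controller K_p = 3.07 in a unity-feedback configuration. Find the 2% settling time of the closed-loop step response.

Closed-loop transfer function: T(s) = K_p·G(s)/(1 + K_p·G(s)) = 30.09/(s + 12 + 30.09) = 30.09/(s + 42.09).
Time constant τ = 1/42.09 = 0.02376 s, so the 2% settling time is about 4τ = 0.095 s.

T_s ≈ 0.095 s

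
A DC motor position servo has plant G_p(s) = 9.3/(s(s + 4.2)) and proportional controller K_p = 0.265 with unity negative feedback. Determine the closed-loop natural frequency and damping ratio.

1 + K_p·G_p(s) = 0 gives s² + 4.2s + 2.465 = 0.
Matching s² + 2ζω_n s + ω_n²: ω_n = √2.465 = 1.57 rad/s and 2ζω_n = 4.2, so ζ = 4.2/(2·1.57) = 1.34.

ω_n = 1.57 rad/s, ζ = 1.34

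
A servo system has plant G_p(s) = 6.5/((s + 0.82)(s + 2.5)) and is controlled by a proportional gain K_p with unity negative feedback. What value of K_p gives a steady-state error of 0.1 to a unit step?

For a type-0 loop with proportional control, e_ss = 1/(1 + K_p·G_p(0)).
G_p(0) = 3.171. Require 1/(1 + K_p·3.171) = 0.1, so 1 + 3.171·K_p = 10.
K_p = (10 − 1)/3.171 = 2.84.

K_p = 2.84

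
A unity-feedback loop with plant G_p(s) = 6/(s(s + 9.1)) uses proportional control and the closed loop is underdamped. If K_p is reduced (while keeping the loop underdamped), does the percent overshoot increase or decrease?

decrease

ζ = 9.1/(2√(6K_p)) rises as K_p falls; higher damping means less overshoot.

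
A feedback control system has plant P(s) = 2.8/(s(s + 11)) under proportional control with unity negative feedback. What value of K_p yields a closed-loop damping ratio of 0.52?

K_p = 40

Closed-loop characteristic equation: s² + 11s + K_p·2.8 = 0.
So ω_n = √(2.8K_p) and 2ζω_n = 11, giving ζ = 11/(2√(2.8K_p)).
Setting ζ = 0.52: √(2.8K_p) = 11/(2·0.52) = 10.58, so K_p = 111.9/2.8 = 40.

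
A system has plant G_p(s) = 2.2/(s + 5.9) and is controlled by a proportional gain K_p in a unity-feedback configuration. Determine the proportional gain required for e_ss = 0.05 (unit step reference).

K_p = 51

The loop is type 0, so e_ss(step) = 1/(1 + K_pos) with K_pos = K_p·G_p(0).
G_p(0) = 0.3729. Require 1/(1 + K_p·0.3729) = 0.05, so 1 + 0.3729·K_p = 20.
K_p = (20 − 1)/0.3729 = 51.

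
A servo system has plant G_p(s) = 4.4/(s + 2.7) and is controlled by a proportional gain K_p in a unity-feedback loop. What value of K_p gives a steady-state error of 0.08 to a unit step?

The loop is type 0, so e_ss(step) = 1/(1 + K_pos) with K_pos = K_p·G_p(0).
G_p(0) = 1.63. Require 1/(1 + K_p·1.63) = 0.08, so 1 + 1.63·K_p = 12.5.
K_p = (12.5 − 1)/1.63 = 7.06.

K_p = 7.06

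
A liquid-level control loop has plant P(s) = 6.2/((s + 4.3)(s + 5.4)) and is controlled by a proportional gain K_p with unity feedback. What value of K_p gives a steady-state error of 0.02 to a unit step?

Steady-state error for a unit step on this type-0 loop is 1/(1 + K_p·P(0)).
P(0) = 0.267. Require 1/(1 + K_p·0.267) = 0.02, so 1 + 0.267·K_p = 50.
K_p = (50 − 1)/0.267 = 184.

K_p = 184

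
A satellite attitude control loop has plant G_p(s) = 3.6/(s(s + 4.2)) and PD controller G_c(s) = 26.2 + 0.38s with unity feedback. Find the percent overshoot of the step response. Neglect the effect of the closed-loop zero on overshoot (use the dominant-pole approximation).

Forward path: (26.2 + 0.38s)·3.6/(s(s+4.2)). The closed-loop characteristic equation is s² + (4.2 + 3.6·0.38)s + 3.6·26.2 = 0.
That is s² + 5.568s + 94.32 = 0, so ω_n = 9.712 rad/s and ζ = 5.568/(2·9.712) = 0.2867.
%OS = 100·exp(−πζ/√(1−ζ²)) = 39.1%.

39.1%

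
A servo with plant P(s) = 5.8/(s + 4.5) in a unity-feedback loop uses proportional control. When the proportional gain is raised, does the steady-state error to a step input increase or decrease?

decrease

The position error constant K_pos = K_p·P(0) grows with K_p, and e_ss = 1/(1+K_pos) falls.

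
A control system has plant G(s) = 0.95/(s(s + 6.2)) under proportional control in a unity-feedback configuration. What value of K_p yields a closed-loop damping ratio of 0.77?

Closed-loop characteristic equation: s² + 6.2s + K_p·0.95 = 0.
So ω_n = √(0.95K_p) and 2ζω_n = 6.2, giving ζ = 6.2/(2√(0.95K_p)).
Setting ζ = 0.77: √(0.95K_p) = 6.2/(2·0.77) = 4.026, so K_p = 16.21/0.95 = 17.1.

K_p = 17.1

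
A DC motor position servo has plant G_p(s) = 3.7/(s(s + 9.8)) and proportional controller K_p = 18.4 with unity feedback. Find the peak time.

T_p = 0.473 s

Closed-loop characteristic equation: s² + 9.8s + 68.08 = 0, so ω_n = 8.251 rad/s and ζ = 9.8/(2·8.251) = 0.5939.
Damped frequency ω_d = ω_n√(1−ζ²) = 6.639 rad/s, so peak time T_p = π/ω_d = 0.473 s.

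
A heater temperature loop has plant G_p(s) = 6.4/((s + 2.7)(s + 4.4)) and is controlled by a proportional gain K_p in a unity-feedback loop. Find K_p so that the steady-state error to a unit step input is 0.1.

The loop is type 0, so e_ss(step) = 1/(1 + K_pos) with K_pos = K_p·G_p(0).
G_p(0) = 0.5387. Require 1/(1 + K_p·0.5387) = 0.1, so 1 + 0.5387·K_p = 10.
K_p = (10 − 1)/0.5387 = 16.7.

K_p = 16.7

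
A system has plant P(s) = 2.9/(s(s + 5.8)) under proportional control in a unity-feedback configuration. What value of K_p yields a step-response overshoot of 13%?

From %OS = 100·exp(−πζ/√(1−ζ²)) = 13%, ζ = −ln(0.13)/√(π²+ln²(0.13)) = 0.5446.
Characteristic equation s² + 5.8s + 2.9K_p = 0 gives ζ = 5.8/(2√(2.9K_p)).
Setting ζ = 0.5446: √(2.9K_p) = 5.8/(2·0.5446) = 5.325, so K_p = 28.35/2.9 = 9.78.

K_p = 9.78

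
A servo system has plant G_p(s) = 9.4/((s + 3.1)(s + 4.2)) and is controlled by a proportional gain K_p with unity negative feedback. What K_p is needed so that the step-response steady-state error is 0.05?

K_p = 26.3

For a type-0 loop with proportional control, e_ss = 1/(1 + K_p·G_p(0)).
G_p(0) = 0.722. Require 1/(1 + K_p·0.722) = 0.05, so 1 + 0.722·K_p = 20.
K_p = (20 − 1)/0.722 = 26.3.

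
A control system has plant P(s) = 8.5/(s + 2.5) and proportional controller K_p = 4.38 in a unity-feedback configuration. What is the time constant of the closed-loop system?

τ = 0.0252 s

Closed-loop transfer function: T(s) = K_p·P(s)/(1 + K_p·P(s)) = 37.23/(s + 2.5 + 37.23) = 37.23/(s + 39.73).
Time constant τ = 1/39.73 = 0.0252 s.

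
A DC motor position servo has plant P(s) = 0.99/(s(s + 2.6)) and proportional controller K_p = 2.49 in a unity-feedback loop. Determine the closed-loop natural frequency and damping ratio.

ω_n = 1.57 rad/s, ζ = 0.828

The closed-loop denominator is s(s+2.6) + 2.49·0.99 = s² + 2.6s + 2.465.
Matching s² + 2ζω_n s + ω_n²: ω_n = √2.465 = 1.57 rad/s and 2ζω_n = 2.6, so ζ = 2.6/(2·1.57) = 0.828.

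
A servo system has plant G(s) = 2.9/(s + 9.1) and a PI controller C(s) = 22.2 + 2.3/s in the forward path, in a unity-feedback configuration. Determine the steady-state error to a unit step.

The open loop C(s)G(s) has a pole at the origin (type 1), so the static position error constant is infinite and e_ss = 1/(1+∞) = 0.

0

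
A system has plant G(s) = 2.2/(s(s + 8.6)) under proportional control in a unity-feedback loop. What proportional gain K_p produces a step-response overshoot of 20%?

From %OS = 100·exp(−πζ/√(1−ζ²)) = 20%, ζ = −ln(0.2)/√(π²+ln²(0.2)) = 0.4559.
Characteristic equation s² + 8.6s + 2.2K_p = 0 gives ζ = 8.6/(2√(2.2K_p)).
Setting ζ = 0.4559: √(2.2K_p) = 8.6/(2·0.4559) = 9.431, so K_p = 88.94/2.2 = 40.4.

K_p = 40.4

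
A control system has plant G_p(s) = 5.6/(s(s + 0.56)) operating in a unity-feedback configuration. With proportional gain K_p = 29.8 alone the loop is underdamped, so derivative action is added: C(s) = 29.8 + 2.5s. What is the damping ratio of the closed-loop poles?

Forward path: (29.8 + 2.5s)·5.6/(s(s+0.56)). The closed-loop characteristic equation is s² + (0.56 + 5.6·2.5)s + 5.6·29.8 = 0.
That is s² + 14.56s + 166.9 = 0, so ω_n = 12.92 rad/s and ζ = 14.56/(2·12.92) = 0.5635.

ζ = 0.564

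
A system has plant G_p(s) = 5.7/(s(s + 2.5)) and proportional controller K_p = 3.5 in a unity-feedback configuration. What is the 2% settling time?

The closed-loop denominator s² + 2.5s + 19.95 gives ω_n = √19.95 = 4.467 and ζ = 2.5/(2ω_n) = 0.2799.
2% settling time T_s ≈ 4/(ζω_n) = 4/1.25 = 3.2 s.

T_s ≈ 3.2 s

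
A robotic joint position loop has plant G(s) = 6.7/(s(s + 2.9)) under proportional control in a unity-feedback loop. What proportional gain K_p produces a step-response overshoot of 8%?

K_p = 0.799

From %OS = 100·exp(−πζ/√(1−ζ²)) = 8%, ζ = −ln(0.08)/√(π²+ln²(0.08)) = 0.6266.
Characteristic equation s² + 2.9s + 6.7K_p = 0 gives ζ = 2.9/(2√(6.7K_p)).
Setting ζ = 0.6266: √(6.7K_p) = 2.9/(2·0.6266) = 2.314, so K_p = 5.355/6.7 = 0.799.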